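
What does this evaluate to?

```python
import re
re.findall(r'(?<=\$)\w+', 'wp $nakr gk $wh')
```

Because the assertion is zero-width, the text it checks is not consumed and won't appear in the result.
Matches: at [4:8] → 'nakr'; at [13:15] → 'wh'.
With no groups in the pattern, `findall` gives back each whole match — 2 here.

['nakr', 'wh']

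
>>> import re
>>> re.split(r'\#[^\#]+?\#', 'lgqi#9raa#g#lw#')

['lgqi', 'g', '']

Matches to split on: at [4:10] → '#9raa#'; at [11:15] → '#lw#'.
The string is cut at each match, leaving 3 pieces.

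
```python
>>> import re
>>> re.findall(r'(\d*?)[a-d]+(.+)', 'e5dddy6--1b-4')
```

The pattern matches zero or more of a digit (lazy) (captured); then one or more of a character in [a-d]; then one or more of any character (captured).
Matches: at [1:13] match '5dddy6--1b-4', groups = ('5', 'y6--1b-4').
With 2 capturing groups, `findall` returns a 2-tuple per match.

[('5', 'y6--1b-4')]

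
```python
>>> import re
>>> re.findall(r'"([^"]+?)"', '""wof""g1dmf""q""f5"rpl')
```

['wof', 'g1dmf', 'q', 'f5']

Because there's exactly one group, `findall` drops the full match and keeps group 1 from each hit.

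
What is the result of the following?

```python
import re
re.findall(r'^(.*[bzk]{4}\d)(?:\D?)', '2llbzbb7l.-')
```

Pattern: anchored at the start of the string; then zero or more of any character, then exactly 4 of one of [bzk], then a digit (captured); then optionally a non-digit (non-capturing group).
One capturing group, so `findall` returns just the captured substring from the one match — 1 in all.

['2llbzbb7']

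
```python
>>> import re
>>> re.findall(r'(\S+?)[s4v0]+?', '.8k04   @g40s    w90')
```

The `?` after the quantifier makes it lazy — it takes as little as possible before letting the rest of the pattern try.
With a single group, `findall` returns only what that group captured — 4 items.

['.8k', '@g', '0', 'w9']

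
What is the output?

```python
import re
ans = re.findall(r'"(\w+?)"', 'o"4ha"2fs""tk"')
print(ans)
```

['4ha', 'tk']

One capturing group, so `findall` returns just the captured substring from each match — 2 in all.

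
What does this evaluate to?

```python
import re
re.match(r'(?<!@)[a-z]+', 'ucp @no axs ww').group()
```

'ucp'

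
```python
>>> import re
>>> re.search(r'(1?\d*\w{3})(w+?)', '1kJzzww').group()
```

'Jzzw'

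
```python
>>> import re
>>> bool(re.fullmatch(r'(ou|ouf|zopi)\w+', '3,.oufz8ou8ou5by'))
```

False

For `fullmatch`, every character of the input must be accounted for by the pattern.
Here the string isn't matched end-to-end, so the call returns None, and `bool(None)` is False.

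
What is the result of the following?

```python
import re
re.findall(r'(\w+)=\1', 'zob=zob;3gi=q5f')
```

A backreference is literal: `\1` must see the identical characters the first group matched.
`findall` collects group 1 from the one match (1 total).

['zob']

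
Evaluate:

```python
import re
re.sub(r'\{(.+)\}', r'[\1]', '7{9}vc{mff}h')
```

'7[9}vc{mff]h'

`\1` in the replacement pulls in group 1's text for each match.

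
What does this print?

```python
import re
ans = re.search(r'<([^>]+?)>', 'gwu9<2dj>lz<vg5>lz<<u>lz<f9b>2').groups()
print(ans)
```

('2dj',)

The match spans [4:9] → '<2dj>'.
Captured: group 1 = '2dj'.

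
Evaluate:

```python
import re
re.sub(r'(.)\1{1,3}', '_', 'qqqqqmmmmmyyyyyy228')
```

'_q_m___8'

`\1` is not a pattern — it's the concrete string captured by group 1, re-applied verbatim.
Matches: at [0:4] → 'qqqq'; at [5:9] → 'mmmm'; at [10:14] → 'yyyy'; at [14:16] → 'yy'; at [16:18] → '22'.
Every occurrence is swapped for '_'.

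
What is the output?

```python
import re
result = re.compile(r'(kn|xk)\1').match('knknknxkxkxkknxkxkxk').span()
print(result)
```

`re.match` won't scan ahead — the pattern has to work from the very first character.
The match spans [0:4] → 'knkn'.

(0, 4)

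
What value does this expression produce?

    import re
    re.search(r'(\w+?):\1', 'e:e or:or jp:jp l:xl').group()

'e:e'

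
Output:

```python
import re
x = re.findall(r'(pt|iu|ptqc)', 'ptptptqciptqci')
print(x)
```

Alternation tries branches left to right and keeps the first one that lets the overall match succeed at that position.
Matches: at [0:2] match 'pt', group 1 = 'pt'; at [2:4] match 'pt', group 1 = 'pt'; at [4:6] match 'pt', group 1 = 'pt'; at [9:11] match 'pt', group 1 = 'pt'.
`findall` collects group 1 from each match (4 total).

['pt', 'pt', 'pt', 'pt']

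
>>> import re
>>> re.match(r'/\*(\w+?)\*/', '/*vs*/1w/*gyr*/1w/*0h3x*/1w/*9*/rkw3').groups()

The match spans [0:6] → '/*vs*/'.
Captured: group 1 = 'vs'.

('vs',)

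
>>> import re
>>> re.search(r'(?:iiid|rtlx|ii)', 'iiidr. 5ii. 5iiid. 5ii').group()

'iiid'

Alternation tries branches left to right and keeps the first one that lets the overall match succeed at that position.
The match spans [0:4] → 'iiid'.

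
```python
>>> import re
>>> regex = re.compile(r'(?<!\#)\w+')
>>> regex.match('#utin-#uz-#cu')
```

None

`re.match` only tries the pattern at the start of the string.
Here position 0 doesn't satisfy it, so the call returns None.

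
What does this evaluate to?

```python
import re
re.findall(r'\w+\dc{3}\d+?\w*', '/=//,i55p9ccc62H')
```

['i55p9ccc62H']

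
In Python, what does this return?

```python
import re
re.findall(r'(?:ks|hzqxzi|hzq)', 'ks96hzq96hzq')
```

Matches: at [0:2] → 'ks'; at [4:7] → 'hzq'; at [9:12] → 'hzq'.
Since nothing is captured, `findall` lists the 3 matched substrings directly.

['ks', 'hzq', 'hzq']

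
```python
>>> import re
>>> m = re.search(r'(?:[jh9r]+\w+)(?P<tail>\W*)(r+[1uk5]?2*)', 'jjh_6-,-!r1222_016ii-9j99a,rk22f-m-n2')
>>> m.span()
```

This matches one or more of one of [jh9r], then one or more of a word character (non-capturing group); then zero or more of a non-word character (captured as 'tail'); then one or more of the literal 'r', then optionally one of [1uk5], then zero or more of a literal '2' (captured).
`re.search` scans for the first position where the pattern succeeds.
The match spans [0:14] → 'jjh_6-,-!r1222'.
Captured: group 1 = '-,-!', group 2 = 'r1222'.

(0, 14)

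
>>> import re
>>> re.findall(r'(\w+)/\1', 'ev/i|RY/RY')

['RY']

`\1` is not a pattern — it's the concrete string captured by group 1, re-applied verbatim.
Matches: at [5:10] match 'RY/RY', group 1 = 'RY'.
Because there's exactly one group, `findall` drops the full match and keeps group 1 from the one hit.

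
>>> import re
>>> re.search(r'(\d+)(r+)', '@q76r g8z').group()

Pattern: one or more of a digit (captured); then one or more of a literal 'r' (captured).
Unlike `match`, `search` isn't anchored — it looks for the pattern anywhere in the string.
The match spans [2:5] → '76r'.
Captured: group 1 = '76', group 2 = 'r'.

'76r'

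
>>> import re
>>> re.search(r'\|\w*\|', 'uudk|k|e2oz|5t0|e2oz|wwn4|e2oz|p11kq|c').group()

'|k|'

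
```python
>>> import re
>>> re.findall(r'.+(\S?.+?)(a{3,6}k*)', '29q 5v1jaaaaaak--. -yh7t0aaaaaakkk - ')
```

[('a', 'aaakkk')]

This matches one or more of any character; then optionally a non-whitespace character, then one or more of any character (lazy) (captured); then 3 to 6 of a literal 'a', then zero or more of the literal 'k' (captured).
Walking the string: at [0:34] match '29q 5v1jaaaaaak--. -yh7t0aaaaaakkk', groups = ('a', 'aaakkk').
With 2 capturing groups, `findall` returns a 2-tuple per match.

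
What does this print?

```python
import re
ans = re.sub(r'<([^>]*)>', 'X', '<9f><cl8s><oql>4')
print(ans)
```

XXX4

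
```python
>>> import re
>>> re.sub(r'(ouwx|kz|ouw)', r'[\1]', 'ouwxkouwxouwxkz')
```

'[ouwx]k[ouwx][ouwx][kz]'

`|` is ordered: at each position the engine commits to the first alternative that works.
Matches: at [0:4] → 'ouwx'; at [5:9] → 'ouwx'; at [9:13] → 'ouwx'; at [13:15] → 'kz'.
`\1` in the replacement pulls in group 1's text for each match.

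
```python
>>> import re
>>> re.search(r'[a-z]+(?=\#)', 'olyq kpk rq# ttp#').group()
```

The `(?=…)`/`(?<=…)` assertion just peeks at neighbouring text; it doesn't advance the match position.
`re.search` tries every starting position until one works.
The match spans [9:11] → 'rq'.

'rq'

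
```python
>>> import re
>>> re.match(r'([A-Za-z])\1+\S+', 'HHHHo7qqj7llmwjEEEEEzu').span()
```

`\1` has to match the exact text group 1 already captured.
`re.match` won't scan ahead — the pattern has to work from the very first character.
The match spans [0:22] → 'HHHHo7qqj7llmwjEEEEEzu'.
Captured: group 1 = 'H'.

(0, 22)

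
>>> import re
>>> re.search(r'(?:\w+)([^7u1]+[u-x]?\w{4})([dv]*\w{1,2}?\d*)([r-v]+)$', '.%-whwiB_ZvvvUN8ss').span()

The match spans [3:18] → 'whwiB_ZvvvUN8ss'.

(3, 18)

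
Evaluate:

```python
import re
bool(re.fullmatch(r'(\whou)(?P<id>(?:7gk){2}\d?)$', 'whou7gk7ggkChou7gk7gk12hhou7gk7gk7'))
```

This matches a word character, then the literal 'hou' (captured); then the literal '7gk' repeated 2 times, then optionally a digit (captured as 'id'); then anchored at the end.
`re.fullmatch` is like wrapping the pattern in `^…$` (in single-line mode).
Here there's no way to consume every character, so the call returns None, and `bool(None)` is False.

False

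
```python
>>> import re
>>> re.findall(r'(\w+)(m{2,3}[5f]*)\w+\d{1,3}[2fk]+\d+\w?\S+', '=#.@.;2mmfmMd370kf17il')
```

The pattern matches one or more of a word character (captured); then 2 to 3 of the literal 'm', then zero or more of one of [5f] (captured); then one or more of a word character, then 1 to 3 of a digit; then one or more of one of [2fk]; then one or more of a digit, then optionally a word character, then one or more of a non-whitespace character.
2 groups means the one result is a tuple of 2 captured strings — 1 here.

[('2', 'mmf')]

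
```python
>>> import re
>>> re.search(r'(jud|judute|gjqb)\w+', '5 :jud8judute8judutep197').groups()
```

('jud',)

`re.search` tries every starting position until one works.
The match spans [3:24] → 'jud8judute8judutep197'.
Captured: group 1 = 'jud'.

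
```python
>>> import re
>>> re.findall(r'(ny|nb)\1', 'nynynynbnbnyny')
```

A backreference is literal: `\1` must see the identical characters the first group matched.
One capturing group, so `findall` returns just the captured substring from each match — 3 in all.

['ny', 'nb', 'ny']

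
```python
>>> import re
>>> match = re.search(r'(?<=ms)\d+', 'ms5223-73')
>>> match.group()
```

Lookahead/lookbehind check context without consuming it, so the matched span excludes the asserted characters.
The match spans [2:6] → '5223'.

'5223'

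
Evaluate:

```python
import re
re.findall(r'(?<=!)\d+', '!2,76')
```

['2']

The `(?=…)`/`(?<=…)` assertion just peeks at neighbouring text; it doesn't advance the match position.
Matches: at [1:2] → '2'.
No capturing groups, so `findall` returns the 1 full match string.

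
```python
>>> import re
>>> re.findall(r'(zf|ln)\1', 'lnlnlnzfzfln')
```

`\1` has to match the exact text group 1 already captured.
One capturing group, so `findall` returns just the captured substring from each match — 2 in all.

['ln', 'zf']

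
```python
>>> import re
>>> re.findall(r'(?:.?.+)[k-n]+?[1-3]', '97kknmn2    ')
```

['97kknmn2']

The pattern matches optionally any character, then one or more of any character (non-capturing group); then one or more of a character in [k-n] (lazy), then a character in [1-3].
With no groups in the pattern, `findall` gives back each whole match — 1 here.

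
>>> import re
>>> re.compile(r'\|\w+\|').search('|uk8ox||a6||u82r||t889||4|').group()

`re.search` scans for the first position where the pattern succeeds.
The match spans [0:7] → '|uk8ox|'.

'|uk8ox|'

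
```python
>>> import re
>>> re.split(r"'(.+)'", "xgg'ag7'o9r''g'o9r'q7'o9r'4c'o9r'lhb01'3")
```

Matches to split on: at [3:39] → "'ag7'o9r''g'o9r'q7'o9r'4c'o9r'lhb01'".
`re.split` interleaves the captured-group text with the surrounding fragments.

['xgg', "ag7'o9r''g'o9r'q7'o9r'4c'o9r'lhb01", '3']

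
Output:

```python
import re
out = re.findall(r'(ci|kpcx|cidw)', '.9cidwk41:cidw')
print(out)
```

['ci', 'ci']

Alternation tries branches left to right and keeps the first one that lets the overall match succeed at that position.
Scanning left to right: at [2:4] match 'ci', group 1 = 'ci'; at [10:12] match 'ci', group 1 = 'ci'.
`findall` collects group 1 from each match (2 total).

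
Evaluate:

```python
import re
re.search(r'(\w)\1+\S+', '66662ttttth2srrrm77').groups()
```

('6',)

After group 1 captures some text, `\1` only succeeds where that same text appears again.
`re.search` scans for the first position where the pattern succeeds.
The match spans [0:19] → '66662ttttth2srrrm77'.
Captured: group 1 = '6'.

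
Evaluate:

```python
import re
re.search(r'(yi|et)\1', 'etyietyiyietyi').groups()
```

`\1` has to match the exact text group 1 already captured.
`search` walks the string left to right and returns the first match it finds.
The match spans [6:10] → 'yiyi'.
Captured: group 1 = 'yi'.

('yi',)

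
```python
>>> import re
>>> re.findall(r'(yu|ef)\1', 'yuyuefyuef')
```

['yu']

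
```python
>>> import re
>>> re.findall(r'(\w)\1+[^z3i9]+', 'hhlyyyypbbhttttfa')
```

A backreference is literal: `\1` must see the identical characters the first group matched.
Because there's exactly one group, `findall` drops the full match and keeps group 1 from the one hit.

['h']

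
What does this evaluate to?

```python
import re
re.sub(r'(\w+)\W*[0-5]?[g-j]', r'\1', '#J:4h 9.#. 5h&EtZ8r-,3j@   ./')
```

The pattern matches one or more of a word character (captured); then zero or more of a non-word character, then optionally a character in [0-5], then a character in [g-j].
Matches: at [1:5] → 'J:4h'; at [6:13] → '9.#. 5h'; at [14:23] → 'EtZ8r-,3j'.
`\1` in the replacement pulls in group 1's text for each match.

'#J 9&EtZ8r@   ./'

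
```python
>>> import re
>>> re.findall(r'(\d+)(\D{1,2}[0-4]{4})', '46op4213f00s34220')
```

[('46', 'op4213'), ('00', 's3422')]

Multiple groups make `findall` return tuples — one 2-tuple for each match.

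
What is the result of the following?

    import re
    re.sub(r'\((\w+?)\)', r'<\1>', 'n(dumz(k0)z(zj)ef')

'n(dumz<k0>z<zj>ef'

Matches: at [6:10] → '(k0)'; at [11:15] → '(zj)'.
The replacement refers to a captured group, so each match is rewritten using its own captured text.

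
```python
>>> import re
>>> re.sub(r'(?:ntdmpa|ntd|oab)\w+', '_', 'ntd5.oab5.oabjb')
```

'_._._'

`sub` substitutes '_' at each match site.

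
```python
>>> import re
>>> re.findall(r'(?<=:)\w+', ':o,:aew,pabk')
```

['o', 'aew']

The positive lookaround only admits positions where the adjacent text matches; those characters stay outside the span.
Matches: at [1:2] → 'o'; at [4:7] → 'aew'.
No capturing groups, so `findall` returns the 2 full match strings.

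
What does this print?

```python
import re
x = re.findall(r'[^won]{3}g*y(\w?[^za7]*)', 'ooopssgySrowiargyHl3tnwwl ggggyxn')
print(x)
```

['Srowi', 'Hl3tnwwl ggggyxn']

This matches exactly 3 of any character except [won]; then zero or more of a literal 'g', then the literal 'y'; then optionally a word character, then zero or more of any character except [za7] (captured).
With a single group, `findall` returns only what that group captured — 2 items.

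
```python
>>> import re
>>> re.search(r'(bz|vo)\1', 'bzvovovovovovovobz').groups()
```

The match spans [2:6] → 'vovo'.
Captured: group 1 = 'vo'.

('vo',)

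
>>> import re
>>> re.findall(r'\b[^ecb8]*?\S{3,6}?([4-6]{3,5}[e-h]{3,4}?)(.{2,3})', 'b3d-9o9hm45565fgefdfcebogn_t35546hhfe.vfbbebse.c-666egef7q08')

Lazy quantifiers expand one character at a time until the remainder of the pattern can match.
2 groups means each result is a tuple of 2 captured strings — 2 here.

[('45565fge', 'fdf'), ('666ege', 'f7q')]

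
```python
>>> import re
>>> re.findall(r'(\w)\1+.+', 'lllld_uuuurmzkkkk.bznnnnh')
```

['l']

A backreference is literal: `\1` must see the identical characters the first group matched.
Matches: at [0:25] match 'lllld_uuuurmzkkkk.bznnnnh', group 1 = 'l'.
`findall` collects group 1 from the one match (1 total).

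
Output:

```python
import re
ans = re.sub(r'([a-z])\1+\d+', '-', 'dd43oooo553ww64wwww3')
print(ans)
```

----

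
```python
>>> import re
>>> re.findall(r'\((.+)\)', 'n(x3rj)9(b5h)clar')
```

['x3rj)9(b5h']

Scanning left to right: at [1:13] match '(x3rj)9(b5h)', group 1 = 'x3rj)9(b5h'.
Because there's exactly one group, `findall` drops the full match and keeps group 1 from the one hit.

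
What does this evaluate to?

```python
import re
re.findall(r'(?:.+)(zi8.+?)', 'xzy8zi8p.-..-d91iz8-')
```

['zi8p']

This matches one or more of any character (non-capturing group); then the literal 'zi8', then one or more of any character (lazy) (captured).
Lazy quantifiers expand one character at a time until the remainder of the pattern can match.
Scanning left to right: at [0:8] match 'xzy8zi8p', group 1 = 'zi8p'.
With a single group, `findall` returns only what that group captured — 1 item.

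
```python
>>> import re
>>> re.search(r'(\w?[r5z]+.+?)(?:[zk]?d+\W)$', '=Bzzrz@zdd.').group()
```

'Bzzrz@zdd.'

Pattern: optionally a word character, then one or more of one of [r5z], then one or more of any character (lazy) (captured); then optionally one of [zk], then one or more of a literal 'd', then a non-word character (non-capturing group); then anchored at the end.
`re.search` scans for the first position where the pattern succeeds.
The match spans [1:11] → 'Bzzrz@zdd.'.
Captured: group 1 = 'Bzzrz@'.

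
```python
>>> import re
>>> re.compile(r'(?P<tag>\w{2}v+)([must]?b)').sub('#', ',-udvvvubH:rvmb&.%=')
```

',-#H:rvmb&.%='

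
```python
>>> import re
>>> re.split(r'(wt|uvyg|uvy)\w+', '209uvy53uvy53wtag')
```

['209', 'uvy', '']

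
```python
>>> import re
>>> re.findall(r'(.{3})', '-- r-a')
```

['-- ', 'r-a']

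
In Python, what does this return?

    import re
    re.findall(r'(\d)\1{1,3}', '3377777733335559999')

['3', '7', '7', '3', '5', '9']

A backreference is literal: `\1` must see the identical characters the first group matched.
Matches: at [0:2] match '33', group 1 = '3'; at [2:6] match '7777', group 1 = '7'; at [6:8] match '77', group 1 = '7'; at [8:12] match '3333', group 1 = '3'; at [12:15] match '555', group 1 = '5'; ….
Because there's exactly one group, `findall` drops the full match and keeps group 1 from each hit.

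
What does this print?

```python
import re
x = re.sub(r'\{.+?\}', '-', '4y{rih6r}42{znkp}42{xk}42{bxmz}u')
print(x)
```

Each match is replaced by '-'.

4y-42-42-42-u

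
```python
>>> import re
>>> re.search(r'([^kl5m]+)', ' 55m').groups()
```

Pattern: one or more of any character except [kl5m] (captured).
Unlike `match`, `search` isn't anchored — it looks for the pattern anywhere in the string.
The match spans [0:1] → ' '.
Captured: group 1 = ' '.

(' ',)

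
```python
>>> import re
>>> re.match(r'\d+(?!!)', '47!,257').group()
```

'4'

The negative lookahead/lookbehind blocks any match where the forbidden context is present.
With `match`, the pattern is implicitly anchored at the beginning.
The match spans [0:1] → '4'.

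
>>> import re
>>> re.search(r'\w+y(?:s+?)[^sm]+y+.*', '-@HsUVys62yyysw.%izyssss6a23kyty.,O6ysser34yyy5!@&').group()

The pattern matches one or more of a word character, then a literal 'y'; then one or more of a literal 's' (lazy) (non-capturing group); then one or more of any character except [sm], then one or more of a literal 'y', then zero or more of any character.
`re.search` tries every starting position until one works.
The match spans [2:50] → 'HsUVys62yyysw.%izyssss6a23kyty.,O6ysser34yyy5!@&'.

'HsUVys62yyysw.%izyssss6a23kyty.,O6ysser34yyy5!@&'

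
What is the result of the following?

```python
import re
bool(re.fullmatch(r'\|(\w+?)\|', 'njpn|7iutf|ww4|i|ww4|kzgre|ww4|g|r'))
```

False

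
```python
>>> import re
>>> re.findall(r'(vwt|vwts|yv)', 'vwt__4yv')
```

['vwt', 'yv']

One capturing group, so `findall` returns just the captured substring from each match — 2 in all.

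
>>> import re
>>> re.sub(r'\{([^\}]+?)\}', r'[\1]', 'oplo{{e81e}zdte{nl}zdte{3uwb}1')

'oplo[{e81e]zdte[nl]zdte[3uwb]1'

`\1` in the replacement pulls in group 1's text for each match.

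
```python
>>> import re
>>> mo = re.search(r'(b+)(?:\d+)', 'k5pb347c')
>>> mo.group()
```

This matches one or more of a literal 'b' (captured); then one or more of a digit (non-capturing group).
`re.search` scans for the first position where the pattern succeeds.
The match spans [3:7] → 'b347'.
Captured: group 1 = 'b'.

'b347'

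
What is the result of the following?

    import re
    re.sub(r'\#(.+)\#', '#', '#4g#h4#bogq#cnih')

Matches: at [0:12] → '#4g#h4#bogq#'.
Each match is replaced by '#'.

'#cnih'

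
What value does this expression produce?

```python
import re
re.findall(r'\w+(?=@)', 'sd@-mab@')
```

['sd', 'mab']

Because the assertion is zero-width, the text it checks is not consumed and won't appear in the result.
No capturing groups, so `findall` returns the 2 full match strings.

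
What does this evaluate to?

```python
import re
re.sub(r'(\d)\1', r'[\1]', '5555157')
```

'[5][5]157'

After group 1 captures some text, `\1` only succeeds where that same text appears again.
`\1` in the replacement pulls in group 1's text for each match.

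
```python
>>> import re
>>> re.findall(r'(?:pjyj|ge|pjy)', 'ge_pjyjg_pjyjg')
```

Alternation tries branches left to right and keeps the first one that lets the overall match succeed at that position.
No capturing groups, so `findall` returns the 3 full match strings.

['ge', 'pjyj', 'pjyj']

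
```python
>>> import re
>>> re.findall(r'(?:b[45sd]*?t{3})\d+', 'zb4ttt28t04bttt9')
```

This matches the literal 'b', then zero or more of one of [45sd] (lazy), then exactly 3 of a literal 't' (non-capturing group); then one or more of a digit.
Matches: at [1:8] → 'b4ttt28'; at [11:16] → 'bttt9'.
With no groups in the pattern, `findall` gives back each whole match — 2 here.

['b4ttt28', 'bttt9']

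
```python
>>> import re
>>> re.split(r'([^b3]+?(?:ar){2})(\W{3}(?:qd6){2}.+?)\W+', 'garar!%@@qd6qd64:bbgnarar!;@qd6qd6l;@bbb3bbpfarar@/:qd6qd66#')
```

Pattern: one or more of any character except [b3] (lazy), then the literal 'ar' repeated 2 times (captured); then exactly 3 of a non-word character, then the literal 'qd6' repeated 2 times, then one or more of any character (lazy) (captured); then one or more of a non-word character.
With the lazy modifier that quantifier settles for the fewest repetitions that let the rest of the pattern succeed (the atoms after it are unaffected and can still be greedy).
Matches to split on: at [19:37] → 'gnarar!;@qd6qd6l;@'; at [43:60] → 'pfarar@/:qd6qd66#'.
Because the pattern has a capturing group, `split` also inserts each captured text between the pieces.

['garar!%@@qd6qd64:bb', 'gnarar', '!;@qd6qd6l', 'bbb3bb', 'pfarar', '@/:qd6qd66', '']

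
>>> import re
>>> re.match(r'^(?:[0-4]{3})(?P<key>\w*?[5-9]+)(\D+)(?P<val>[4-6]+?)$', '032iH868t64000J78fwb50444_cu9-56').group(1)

'iH868t64000J78fwb50444_cu9'

This matches anchored at the start of the string; then exactly 3 of a character in [0-4] (non-capturing group); then zero or more of a word character (lazy), then one or more of a character in [5-9] (captured as 'key'); then one or more of a non-digit (captured); then one or more of a character in [4-6] (lazy) (captured as 'val'); then anchored at the end.
`match` is anchored at position 0; if the pattern doesn't fit there, it returns None.
The match spans [0:32] → '032iH868t64000J78fwb50444_cu9-56'.
Captured: group 1 = 'iH868t64000J78fwb50444_cu9', group 2 = '-', group 3 = '56'.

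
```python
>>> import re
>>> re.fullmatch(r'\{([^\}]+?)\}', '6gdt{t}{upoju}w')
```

For `fullmatch`, every character of the input must be accounted for by the pattern.
Here the pattern can't cover the whole string, so the call returns None.

None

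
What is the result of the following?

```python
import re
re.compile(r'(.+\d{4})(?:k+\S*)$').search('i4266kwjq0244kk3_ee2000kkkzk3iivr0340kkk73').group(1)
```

'i4266kwjq0244kk3_ee2000kkkzk3iivr0340'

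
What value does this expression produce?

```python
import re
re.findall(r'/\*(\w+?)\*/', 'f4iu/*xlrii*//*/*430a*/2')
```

Scanning left to right: at [4:13] match '/*xlrii*/', group 1 = 'xlrii'; at [15:23] match '/*430a*/', group 1 = '430a'.
One capturing group, so `findall` returns just the captured substring from each match — 2 in all.

['xlrii', '430a']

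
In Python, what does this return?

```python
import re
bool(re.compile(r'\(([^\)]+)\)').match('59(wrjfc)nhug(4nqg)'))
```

False

`re.match` won't scan ahead — the pattern has to work from the very first character.
Here the string doesn't start with a match, so the call returns None, and `bool(None)` is False.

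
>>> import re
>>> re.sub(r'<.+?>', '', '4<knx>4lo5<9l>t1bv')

'44lo5t1bv'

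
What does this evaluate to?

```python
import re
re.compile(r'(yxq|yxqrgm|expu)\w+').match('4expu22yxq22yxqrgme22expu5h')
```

`re.match` won't scan ahead — the pattern has to work from the very first character.
Here the string doesn't start with a match, so the call returns None.

None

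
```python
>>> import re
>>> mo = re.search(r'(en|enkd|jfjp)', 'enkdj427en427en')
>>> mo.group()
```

Alternation tries branches left to right and keeps the first one that lets the overall match succeed at that position.
Unlike `match`, `search` isn't anchored — it looks for the pattern anywhere in the string.
The match spans [0:2] → 'en'.
Captured: group 1 = 'en'.

'en'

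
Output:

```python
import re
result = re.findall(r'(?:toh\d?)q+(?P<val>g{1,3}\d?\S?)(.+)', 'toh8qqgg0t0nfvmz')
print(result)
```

[('gg0t', '0nfvmz')]

Pattern: the literal 'toh', then optionally a digit (non-capturing group); then one or more of a literal 'q'; then 1 to 3 of a literal 'g', then optionally a digit, then optionally a non-whitespace character (captured as 'val'); then one or more of any character (captured).
Scanning left to right: at [0:16] match 'toh8qqgg0t0nfvmz', groups = ('gg0t', '0nfvmz').
`findall` packs the 2 group values into a tuple for every match.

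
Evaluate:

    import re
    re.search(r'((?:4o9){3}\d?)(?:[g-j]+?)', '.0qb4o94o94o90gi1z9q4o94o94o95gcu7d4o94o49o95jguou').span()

(4, 15)

The pattern matches the literal '4o9' repeated 3 times, then optionally a digit (captured); then one or more of a character in [g-j] (lazy) (non-capturing group).
A non-greedy quantifier consumes as few characters as it can — just enough that the remainder of the pattern still matches from where it stops; whatever follows it matches normally.
`re.search` scans for the first position where the pattern succeeds.
The match spans [4:15] → '4o94o94o90g'.
Captured: group 1 = '4o94o94o90'.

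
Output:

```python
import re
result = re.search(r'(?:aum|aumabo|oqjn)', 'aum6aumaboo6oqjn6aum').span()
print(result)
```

(0, 3)

`re.search` tries every starting position until one works.
The match spans [0:3] → 'aum'.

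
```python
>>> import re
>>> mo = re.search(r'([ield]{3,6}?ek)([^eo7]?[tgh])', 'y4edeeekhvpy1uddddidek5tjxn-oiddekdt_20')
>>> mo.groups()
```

('edeeek', 'h')

The pattern matches 3 to 6 of one of [ield] (lazy), then the literal 'ek' (captured); then optionally any character except [eo7], then one of [tgh] (captured).
Unlike `match`, `search` isn't anchored — it looks for the pattern anywhere in the string.
The match spans [2:9] → 'edeeekh'.
Captured: group 1 = 'edeeek', group 2 = 'h'.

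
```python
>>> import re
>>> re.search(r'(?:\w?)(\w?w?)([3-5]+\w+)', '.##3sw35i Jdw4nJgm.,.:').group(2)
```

'35i'

The match spans [3:9] → '3sw35i'.
Captured: group 1 = 'sw', group 2 = '35i'.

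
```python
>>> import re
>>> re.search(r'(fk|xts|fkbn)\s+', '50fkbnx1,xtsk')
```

None

Here no position works, so the call returns None.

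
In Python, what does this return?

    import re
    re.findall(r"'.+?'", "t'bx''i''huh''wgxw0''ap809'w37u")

With the lazy modifier that quantifier settles for the fewest repetitions that let the rest of the pattern succeed (the atoms after it are unaffected and can still be greedy).
Walking the string: at [1:5] → "'bx'"; at [5:8] → "'i'"; at [8:13] → "'huh'"; at [13:20] → "'wgxw0'"; at [20:27] → "'ap809'".
`findall` yields the raw match text (5 of them) because the pattern has no groups.

["'bx'", "'i'", "'huh'", "'wgxw0'", "'ap809'"]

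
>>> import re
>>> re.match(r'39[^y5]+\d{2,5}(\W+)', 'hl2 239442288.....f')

This matches the literal '39', then one or more of any character except [y5], then 2 to 5 of a digit; then one or more of a non-word character (captured).
`match` is anchored at position 0; if the pattern doesn't fit there, it returns None.
Here the pattern fails at index 0, so the call returns None.

None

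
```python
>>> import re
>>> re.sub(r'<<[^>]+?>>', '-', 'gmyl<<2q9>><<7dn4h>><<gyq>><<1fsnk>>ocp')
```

'gmyl----ocp'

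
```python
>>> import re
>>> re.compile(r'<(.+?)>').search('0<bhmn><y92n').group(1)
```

'bhmn'

`search` walks the string left to right and returns the first match it finds.
The match spans [1:7] → '<bhmn>'.
Captured: group 1 = 'bhmn'.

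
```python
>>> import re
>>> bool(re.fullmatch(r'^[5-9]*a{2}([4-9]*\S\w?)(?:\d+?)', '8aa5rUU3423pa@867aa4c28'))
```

False

For `fullmatch`, every character of the input must be accounted for by the pattern.
Here the string isn't matched end-to-end, so the call returns None, and `bool(None)` is False.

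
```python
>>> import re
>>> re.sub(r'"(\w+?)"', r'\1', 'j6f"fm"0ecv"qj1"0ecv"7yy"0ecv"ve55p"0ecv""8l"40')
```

The replacement refers to a captured group, so each match is rewritten using its own captured text.

'j6ffm0ecvqj10ecv7yy0ecvve55p0ecv"8l40'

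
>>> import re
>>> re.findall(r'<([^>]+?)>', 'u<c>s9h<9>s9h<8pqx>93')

['c', '9', '8pqx']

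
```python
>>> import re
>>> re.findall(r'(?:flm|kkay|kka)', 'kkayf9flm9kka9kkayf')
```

['kkay', 'flm', 'kka', 'kkay']

Branches in `(...|...)` are attempted left-to-right; the first branch that allows the whole pattern to succeed is taken.
`findall` yields the raw match text (4 of them) because the pattern has no groups.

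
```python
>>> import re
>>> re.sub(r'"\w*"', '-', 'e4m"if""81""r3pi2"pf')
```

'e4m---pf'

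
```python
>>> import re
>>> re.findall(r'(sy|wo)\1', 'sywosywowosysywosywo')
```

The backreference `\1` re-matches whatever the first group consumed, character for character.
One capturing group, so `findall` returns just the captured substring from each match — 2 in all.

['wo', 'sy']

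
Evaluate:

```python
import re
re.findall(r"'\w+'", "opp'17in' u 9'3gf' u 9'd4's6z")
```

["'17in'", "'3gf'", "'d4'"]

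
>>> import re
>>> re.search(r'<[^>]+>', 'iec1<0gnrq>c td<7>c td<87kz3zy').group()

'<0gnrq>'

`search` walks the string left to right and returns the first match it finds.
The match spans [4:11] → '<0gnrq>'.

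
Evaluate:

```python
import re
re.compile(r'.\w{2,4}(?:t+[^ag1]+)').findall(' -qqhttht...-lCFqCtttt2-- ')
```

['-qqhttht...-lCFqCtttt2-- ']

Pattern: any character, then 2 to 4 of a word character; then one or more of the literal 't', then one or more of any character except [ag1] (non-capturing group).
Walking the string: at [1:26] → '-qqhttht...-lCFqCtttt2-- '.
No capturing groups, so `findall` returns the 1 full match string.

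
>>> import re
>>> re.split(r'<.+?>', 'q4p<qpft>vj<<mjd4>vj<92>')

['q4p', 'vj', 'vj', '']

The `?` after the quantifier makes it lazy — it takes as little as possible before letting the rest of the pattern try.
Matches to split on: at [3:9] → '<qpft>'; at [11:18] → '<<mjd4>'; at [20:24] → '<92>'.
Splitting on the pattern gives 4 pieces.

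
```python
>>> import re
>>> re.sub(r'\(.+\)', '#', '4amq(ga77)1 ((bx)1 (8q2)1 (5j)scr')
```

'4amq#scr'

Every occurrence is swapped for '#'.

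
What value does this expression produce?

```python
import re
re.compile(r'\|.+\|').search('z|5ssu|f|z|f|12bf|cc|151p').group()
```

'|5ssu|f|z|f|12bf|cc|'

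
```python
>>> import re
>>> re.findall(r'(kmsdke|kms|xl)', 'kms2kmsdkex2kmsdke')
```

['kms', 'kmsdke', 'kmsdke']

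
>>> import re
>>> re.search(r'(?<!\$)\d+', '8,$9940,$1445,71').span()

(0, 1)

The negative lookaround is zero-width — it rules out positions where the adjacent text would match, without consuming anything.
The match spans [0:1] → '8'.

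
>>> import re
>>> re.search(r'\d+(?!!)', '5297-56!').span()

(0, 4)

The negative lookahead/lookbehind blocks any match where the forbidden context is present.
The match spans [0:4] → '5297'.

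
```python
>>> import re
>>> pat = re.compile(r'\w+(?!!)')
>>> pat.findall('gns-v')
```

['gns', 'v']

The negative lookaround is zero-width — it rules out positions where the adjacent text would match, without consuming anything.
Scanning left to right: at [0:3] → 'gns'; at [4:5] → 'v'.
With no groups in the pattern, `findall` gives back each whole match — 2 here.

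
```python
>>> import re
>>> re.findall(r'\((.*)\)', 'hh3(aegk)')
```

['aegk']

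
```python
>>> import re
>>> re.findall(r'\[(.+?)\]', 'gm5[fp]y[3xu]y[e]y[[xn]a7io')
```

The `?` after the quantifier makes it lazy — it takes as little as possible before letting the rest of the pattern try.
Because there's exactly one group, `findall` drops the full match and keeps group 1 from each hit.

['fp', '3xu', 'e', '[xn']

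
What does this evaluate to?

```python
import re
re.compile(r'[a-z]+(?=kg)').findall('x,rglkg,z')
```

The positive lookaround only admits positions where the adjacent text matches; those characters stay outside the span.
`findall` yields the raw match text (1 of them) because the pattern has no groups.

['rgl']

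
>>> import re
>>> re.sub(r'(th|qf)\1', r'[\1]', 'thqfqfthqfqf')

'th[qf]th[qf]'

A backreference is literal: `\1` must see the identical characters the first group matched.
Matches: at [2:6] → 'qfqf'; at [8:12] → 'qfqf'.
The replacement refers to a captured group, so each match is rewritten using its own captured text.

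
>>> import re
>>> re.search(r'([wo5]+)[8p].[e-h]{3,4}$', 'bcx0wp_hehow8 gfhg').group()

'ow8 gfhg'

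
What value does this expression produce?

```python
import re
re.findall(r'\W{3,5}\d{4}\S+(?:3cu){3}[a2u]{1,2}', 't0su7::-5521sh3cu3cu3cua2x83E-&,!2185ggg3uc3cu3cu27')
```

['::-5521sh3cu3cu3cua2']

The pattern matches 3 to 5 of a non-word character, then exactly 4 of a digit; then one or more of a non-whitespace character, then the literal '3cu' repeated 3 times, then 1 to 2 of one of [a2u].
With no groups in the pattern, `findall` gives back each whole match — 1 here.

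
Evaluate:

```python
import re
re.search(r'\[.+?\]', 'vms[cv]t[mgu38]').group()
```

'[cv]'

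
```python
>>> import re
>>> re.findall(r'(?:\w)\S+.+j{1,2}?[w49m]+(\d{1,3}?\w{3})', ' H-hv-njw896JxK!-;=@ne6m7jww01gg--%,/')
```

['01gg']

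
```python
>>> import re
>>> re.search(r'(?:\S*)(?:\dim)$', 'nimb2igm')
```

None

This matches zero or more of a non-whitespace character (non-capturing group); then a digit, then the literal 'im' (non-capturing group); then anchored at the end.
Unlike `match`, `search` isn't anchored — it looks for the pattern anywhere in the string.
Here nothing in the string fits, so the call returns None.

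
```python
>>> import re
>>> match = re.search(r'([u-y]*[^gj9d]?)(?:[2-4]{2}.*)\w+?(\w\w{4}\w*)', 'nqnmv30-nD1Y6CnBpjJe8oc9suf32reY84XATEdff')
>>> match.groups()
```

('uf', 'TEdff')

The pattern matches zero or more of a character in [u-y], then optionally any character except [gj9d] (captured); then exactly 2 of a character in [2-4], then zero or more of any character (non-capturing group); then one or more of a word character (lazy); then a word character, then exactly 4 of a word character, then zero or more of a word character (captured).
`re.search` scans for the first position where the pattern succeeds.
The match spans [25:41] → 'uf32reY84XATEdff'.
Captured: group 1 = 'uf', group 2 = 'TEdff'.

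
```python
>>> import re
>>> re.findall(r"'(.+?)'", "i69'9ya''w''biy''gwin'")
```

['9ya', 'w', 'biy', 'gwin']

With the lazy modifier that quantifier settles for the fewest repetitions that let the rest of the pattern succeed (the atoms after it are unaffected and can still be greedy).
Walking the string: at [3:8] match "'9ya'", group 1 = '9ya'; at [8:11] match "'w'", group 1 = 'w'; at [11:16] match "'biy'", group 1 = 'biy'; at [16:22] match "'gwin'", group 1 = 'gwin'.
Because there's exactly one group, `findall` drops the full match and keeps group 1 from each hit.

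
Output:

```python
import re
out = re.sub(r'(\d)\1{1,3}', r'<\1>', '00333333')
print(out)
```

<0><3><3>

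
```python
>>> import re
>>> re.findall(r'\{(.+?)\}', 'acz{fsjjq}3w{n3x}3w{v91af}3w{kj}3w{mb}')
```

['fsjjq', 'n3x', 'v91af', 'kj', 'mb']

The `?` after the quantifier makes it lazy — it takes as little as possible before letting the rest of the pattern try.
Walking the string: at [3:10] match '{fsjjq}', group 1 = 'fsjjq'; at [12:17] match '{n3x}', group 1 = 'n3x'; at [19:26] match '{v91af}', group 1 = 'v91af'; at [28:32] match '{kj}', group 1 = 'kj'; at [34:38] match '{mb}', group 1 = 'mb'.
`findall` collects group 1 from each match (5 total).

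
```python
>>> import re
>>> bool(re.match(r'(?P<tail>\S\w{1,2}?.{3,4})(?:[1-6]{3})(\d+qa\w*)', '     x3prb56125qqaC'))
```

This matches a non-whitespace character, then 1 to 2 of a word character (lazy), then 3 to 4 of any character (captured as 'tail'); then exactly 3 of a character in [1-6] (non-capturing group); then one or more of a digit, then the literal 'qa', then zero or more of a word character (captured).
`match` is anchored at position 0; if the pattern doesn't fit there, it returns None.
Here the pattern fails at index 0, so the call returns None, and `bool(None)` is False.

False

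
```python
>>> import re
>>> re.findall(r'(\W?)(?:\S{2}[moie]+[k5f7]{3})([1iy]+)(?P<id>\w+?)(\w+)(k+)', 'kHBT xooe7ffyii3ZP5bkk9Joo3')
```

[(' ', 'yii', '3', 'ZP5bk', 'k')]

This matches optionally a non-word character (captured); then exactly 2 of a non-whitespace character, then one or more of one of [moie], then exactly 3 of one of [k5f7] (non-capturing group); then one or more of one of [1iy] (captured); then one or more of a word character (lazy) (captured as 'id'); then one or more of a word character (captured); then one or more of a literal 'k' (captured).
Matches: at [4:22] match ' xooe7ffyii3ZP5bkk', groups = (' ', 'yii', '3', 'ZP5bk', 'k').
Multiple groups make `findall` return tuples — one 5-tuple for the one match.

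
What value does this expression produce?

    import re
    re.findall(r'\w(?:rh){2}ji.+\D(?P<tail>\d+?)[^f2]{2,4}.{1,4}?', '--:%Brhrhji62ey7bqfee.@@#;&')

Pattern: a word character, then the literal 'rh' repeated 2 times, then the literal 'ji'; then one or more of any character, then a non-digit; then one or more of a digit (lazy) (captured as 'tail'); then 2 to 4 of any character except [f2], then 1 to 4 of any character (lazy).
Because there's exactly one group, `findall` drops the full match and keeps group 1 from the one hit.

['7']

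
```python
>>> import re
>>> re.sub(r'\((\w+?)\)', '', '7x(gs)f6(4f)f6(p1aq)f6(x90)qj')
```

Matches: at [2:6] → '(gs)'; at [8:12] → '(4f)'; at [14:20] → '(p1aq)'; at [22:27] → '(x90)'.
`sub` substitutes '' at each match site.

'7xf6f6f6qj'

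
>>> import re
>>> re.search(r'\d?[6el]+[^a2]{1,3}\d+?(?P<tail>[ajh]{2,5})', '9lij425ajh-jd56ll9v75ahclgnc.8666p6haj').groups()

('ajh',)

Pattern: optionally a digit, then one or more of one of [6el]; then 1 to 3 of any character except [a2]; then one or more of a digit (lazy); then 2 to 5 of one of [ajh] (captured as 'tail').
Unlike `match`, `search` isn't anchored — it looks for the pattern anywhere in the string.
The match spans [0:10] → '9lij425ajh'.
Captured: group 1 = 'ajh'.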